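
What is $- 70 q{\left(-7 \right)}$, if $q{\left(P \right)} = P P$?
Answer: $-3430$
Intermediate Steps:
$q{\left(P \right)} = P^{2}$
$- 70 q{\left(-7 \right)} = - 70 \left(-7\right)^{2} = \left(-70\right) 49 = -3430$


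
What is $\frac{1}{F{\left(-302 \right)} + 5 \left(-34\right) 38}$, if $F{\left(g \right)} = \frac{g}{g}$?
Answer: $- \frac{1}{6459} \approx -0.00015482$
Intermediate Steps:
$F{\left(g \right)} = 1$
$\frac{1}{F{\left(-302 \right)} + 5 \left(-34\right) 38} = \frac{1}{1 + 5 \left(-34\right) 38} = \frac{1}{1 - 6460} = \frac{1}{-6459} = - \frac{1}{6459}$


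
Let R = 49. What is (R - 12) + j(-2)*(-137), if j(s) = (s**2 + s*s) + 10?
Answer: -2429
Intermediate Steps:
j(s) = 10 + 2*s**2 (j(s) = (s**2 + s**2) + 10 = 2*s**2 + 10 = 10 + 2*s**2)
(R - 12) + j(-2)*(-137) = (49 - 12) + (10 + 2*(-2)**2)*(-137) = 37 + (10 + 2*4)*(-137) = 37 + (10 + 8)*(-137) = 37 + 18*(-137) = 37 - 2466 = -2429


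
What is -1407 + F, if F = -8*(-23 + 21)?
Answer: -1391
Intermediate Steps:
F = 16 (F = -8*(-2) = 16)
-1407 + F = -1407 + 16 = -1391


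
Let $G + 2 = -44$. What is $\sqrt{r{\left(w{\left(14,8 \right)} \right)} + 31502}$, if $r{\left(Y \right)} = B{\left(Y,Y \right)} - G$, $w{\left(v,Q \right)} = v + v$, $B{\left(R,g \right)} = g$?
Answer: $2 \sqrt{7894} \approx 177.7$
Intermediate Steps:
$G = -46$ ($G = -2 - 44 = -46$)
$w{\left(v,Q \right)} = 2 v$
$r{\left(Y \right)} = 46 + Y$ ($r{\left(Y \right)} = Y - -46 = Y + 46 = 46 + Y$)
$\sqrt{r{\left(w{\left(14,8 \right)} \right)} + 31502} = \sqrt{\left(46 + 2 \cdot 14\right) + 31502} = \sqrt{\left(46 + 28\right) + 31502} = \sqrt{74 + 31502} = \sqrt{31576} = 2 \sqrt{7894}$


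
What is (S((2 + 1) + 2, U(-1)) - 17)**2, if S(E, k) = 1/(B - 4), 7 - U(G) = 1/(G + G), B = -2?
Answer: 10609/36 ≈ 294.69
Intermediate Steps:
U(G) = 7 - 1/(2*G) (U(G) = 7 - 1/(G + G) = 7 - 1/(2*G))
S(E, k) = -1/6 (S(E, k) = 1/(-2 - 4) = 1/(-6) = -1/6)
(S((2 + 1) + 2, U(-1)) - 17)**2 = (-1/6 - 17)**2 = (-103/6)**2 = 10609/36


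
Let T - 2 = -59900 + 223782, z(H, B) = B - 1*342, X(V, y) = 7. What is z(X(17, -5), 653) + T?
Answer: 164195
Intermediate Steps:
z(H, B) = -342 + B (z(H, B) = B - 342 = -342 + B)
T = 163884 (T = 2 + (-59900 + 223782) = 2 + 163882 = 163884)
z(X(17, -5), 653) + T = (-342 + 653) + 163884 = 311 + 163884 = 164195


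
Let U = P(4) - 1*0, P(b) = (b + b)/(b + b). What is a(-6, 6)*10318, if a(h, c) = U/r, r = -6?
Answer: -5159/3 ≈ -1719.7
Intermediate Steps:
P(b) = 1 (P(b) = (2*b)/((2*b)) = (2*b)*(1/(2*b)) = 1)
U = 1 (U = 1 - 1*0 = 1 + 0 = 1)
a(h, c) = -⅙ (a(h, c) = 1/(-6) = 1*(-⅙) = -⅙)
a(-6, 6)*10318 = -⅙*10318 = -5159/3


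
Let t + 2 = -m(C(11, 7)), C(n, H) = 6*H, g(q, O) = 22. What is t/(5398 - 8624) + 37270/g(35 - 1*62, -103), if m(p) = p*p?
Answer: 30067968/17743 ≈ 1694.6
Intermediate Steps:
m(p) = p²
t = -1766 (t = -2 - (6*7)² = -2 - 1*42² = -2 - 1*1764 = -2 - 1764 = -1766)
t/(5398 - 8624) + 37270/g(35 - 1*62, -103) = -1766/(5398 - 8624) + 37270/22 = -1766/(-3226) + 37270*(1/22) = -1766*(-1/3226) + 18635/11 = 883/1613 + 18635/11 = 30067968/17743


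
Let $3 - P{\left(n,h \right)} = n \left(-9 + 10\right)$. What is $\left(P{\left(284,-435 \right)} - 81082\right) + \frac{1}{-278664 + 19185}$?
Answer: $- \frac{21111989878}{259479} \approx -81363.0$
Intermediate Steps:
$P{\left(n,h \right)} = 3 - n$ ($P{\left(n,h \right)} = 3 - n \left(-9 + 10\right) = 3 - n 1 = 3 - n$)
$\left(P{\left(284,-435 \right)} - 81082\right) + \frac{1}{-278664 + 19185} = \left(\left(3 - 284\right) - 81082\right) + \frac{1}{-278664 + 19185} = \left(\left(3 - 284\right) - 81082\right) + \frac{1}{-259479} = \left(-281 - 81082\right) - \frac{1}{259479} = -81363 - \frac{1}{259479} = - \frac{21111989878}{259479}$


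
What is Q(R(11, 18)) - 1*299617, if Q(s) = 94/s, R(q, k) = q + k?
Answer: -8688799/29 ≈ -2.9961e+5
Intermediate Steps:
R(q, k) = k + q
Q(R(11, 18)) - 1*299617 = 94/(18 + 11) - 1*299617 = 94/29 - 299617 = -8688799/29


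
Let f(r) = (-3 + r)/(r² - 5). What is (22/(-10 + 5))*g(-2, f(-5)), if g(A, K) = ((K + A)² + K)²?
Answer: -395032/3125 ≈ -126.41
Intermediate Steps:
f(r) = (-3 + r)/(-5 + r²)
g(A, K) = (K + (A + K)²)² (g(A, K) = ((A + K)² + K)² = (K + (A + K)²)²)
(22/(-10 + 5))*g(-2, f(-5)) = (22/(-10 + 5))*((-3 - 5)/(-5 + (-5)²) + (-2 + (-3 - 5)/(-5 + (-5)²))²)² = (22/(-5))*(-8/(-5 + 25) + (-2 - 8/(-5 + 25))²)² = (-⅕*22)*(-8/20 + (-2 - 8/20)²)² = -22*((1/20)*(-8) + (-2 + (1/20)*(-8))²)²/5 = -22*(-⅖ + (-2 - ⅖)²)²/5 = -22*(-⅖ + (-12/5)²)²/5 = -22*(-⅖ + 144/25)²/5 = -22*(134/25)²/5 = -22/5*17956/625 = -395032/3125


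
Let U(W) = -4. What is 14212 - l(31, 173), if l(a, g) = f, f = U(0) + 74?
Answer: 14142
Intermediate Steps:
f = 70 (f = -4 + 74 = 70)
l(a, g) = 70
14212 - l(31, 173) = 14212 - 1*70 = 14212 - 70 = 14142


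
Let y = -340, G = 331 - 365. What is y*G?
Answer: 11560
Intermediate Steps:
G = -34
y*G = -340*(-34) = 11560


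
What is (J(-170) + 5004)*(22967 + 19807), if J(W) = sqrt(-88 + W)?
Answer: 214041096 + 42774*I*sqrt(258) ≈ 2.1404e+8 + 6.8705e+5*I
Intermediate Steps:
(J(-170) + 5004)*(22967 + 19807) = (sqrt(-88 - 170) + 5004)*(22967 + 19807) = (sqrt(-258) + 5004)*42774 = (I*sqrt(258) + 5004)*42774 = (5004 + I*sqrt(258))*42774 = 214041096 + 42774*I*sqrt(258)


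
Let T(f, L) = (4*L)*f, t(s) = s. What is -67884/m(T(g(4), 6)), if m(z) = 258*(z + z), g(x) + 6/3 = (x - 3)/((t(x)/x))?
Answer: 5657/1032 ≈ 5.4816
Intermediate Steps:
g(x) = -5 + x (g(x) = -2 + (x - 3)/((x/x)) = -2 + (-3 + x)/1 = -2 + (-3 + x)*1 = -2 + (-3 + x) = -5 + x)
T(f, L) = 4*L*f
m(z) = 516*z (m(z) = 258*(2*z) = 516*z)
-67884/m(T(g(4), 6)) = -67884*1/(12384*(-5 + 4)) = -67884/(516*(4*6*(-1))) = -67884/(516*(-24)) = -67884/(-12384) = -67884*(-1/12384) = 5657/1032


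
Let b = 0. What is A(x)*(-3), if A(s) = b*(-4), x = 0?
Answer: 0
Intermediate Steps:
A(s) = 0 (A(s) = 0*(-4) = 0)
A(x)*(-3) = 0*(-3) = 0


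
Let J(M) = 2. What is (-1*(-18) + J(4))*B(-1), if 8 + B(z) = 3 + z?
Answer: -120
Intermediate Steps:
B(z) = -5 + z (B(z) = -8 + (3 + z) = -5 + z)
(-1*(-18) + J(4))*B(-1) = (-1*(-18) + 2)*(-5 - 1) = (18 + 2)*(-6) = 20*(-6) = -120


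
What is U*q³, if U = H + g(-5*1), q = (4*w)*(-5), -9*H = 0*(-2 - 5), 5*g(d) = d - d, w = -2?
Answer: 0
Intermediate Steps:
g(d) = 0 (g(d) = (d - d)/5 = (⅕)*0 = 0)
H = 0 (H = -0*(-2 - 5) = -0*(-7) = -⅑*0 = 0)
q = 40 (q = (4*(-2))*(-5) = -8*(-5) = 40)
U = 0 (U = 0 + 0 = 0)
U*q³ = 0*40³ = 0*64000 = 0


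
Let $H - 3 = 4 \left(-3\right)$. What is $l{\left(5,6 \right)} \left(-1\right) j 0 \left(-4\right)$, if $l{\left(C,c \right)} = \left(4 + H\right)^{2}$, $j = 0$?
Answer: $0$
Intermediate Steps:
$H = -9$ ($H = 3 + 4 \left(-3\right) = 3 - 12 = -9$)
$l{\left(C,c \right)} = 25$ ($l{\left(C,c \right)} = \left(4 - 9\right)^{2} = \left(-5\right)^{2} = 25$)
$l{\left(5,6 \right)} \left(-1\right) j 0 \left(-4\right) = 25 \left(-1\right) 0 \cdot 0 \left(-4\right) = - 25 \cdot 0 \left(-4\right) = \left(-25\right) 0 = 0$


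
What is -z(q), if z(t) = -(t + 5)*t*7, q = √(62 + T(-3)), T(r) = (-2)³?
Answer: 378 + 105*√6 ≈ 635.20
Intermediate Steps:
T(r) = -8
q = 3*√6 (q = √(62 - 8) = √54 = 3*√6 ≈ 7.3485)
z(t) = -7*t*(5 + t) (z(t) = -(5 + t)*t*7 = -t*(5 + t)*7 = -7*t*(5 + t))
-z(q) = -(-7)*3*√6*(5 + 3*√6) = -(-21)*√6*(5 + 3*√6) = 21*√6*(5 + 3*√6)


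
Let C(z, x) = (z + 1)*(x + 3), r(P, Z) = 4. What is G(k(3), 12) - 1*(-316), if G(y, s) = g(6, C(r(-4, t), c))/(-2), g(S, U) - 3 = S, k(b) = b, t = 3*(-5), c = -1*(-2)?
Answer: 623/2 ≈ 311.50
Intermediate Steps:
c = 2
t = -15
C(z, x) = (1 + z)*(3 + x)
g(S, U) = 3 + S
G(y, s) = -9/2 (G(y, s) = (3 + 6)/(-2) = 9*(-½) = -9/2)
G(k(3), 12) - 1*(-316) = -9/2 - 1*(-316) = -9/2 + 316 = 623/2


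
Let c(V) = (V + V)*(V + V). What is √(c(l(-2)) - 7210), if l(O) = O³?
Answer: I*√6954 ≈ 83.391*I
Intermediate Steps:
c(V) = 4*V² (c(V) = (2*V)*(2*V) = 4*V²)
√(c(l(-2)) - 7210) = √(4*((-2)³)² - 7210) = √(4*(-8)² - 7210) = √(4*64 - 7210) = √(256 - 7210) = √(-6954) = I*√6954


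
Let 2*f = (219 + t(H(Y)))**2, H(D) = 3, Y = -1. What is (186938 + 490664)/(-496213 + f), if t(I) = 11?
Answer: -677602/469763 ≈ -1.4424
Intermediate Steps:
f = 26450 (f = (219 + 11)**2/2 = (1/2)*230**2 = (1/2)*52900 = 26450)
(186938 + 490664)/(-496213 + f) = (186938 + 490664)/(-496213 + 26450) = 677602/(-469763) = 677602*(-1/469763) = -677602/469763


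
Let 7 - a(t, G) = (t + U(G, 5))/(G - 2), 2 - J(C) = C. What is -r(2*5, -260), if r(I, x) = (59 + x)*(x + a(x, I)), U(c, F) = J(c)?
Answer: -88239/2 ≈ -44120.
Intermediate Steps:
J(C) = 2 - C
U(c, F) = 2 - c
a(t, G) = 7 - (2 + t - G)/(-2 + G) (a(t, G) = 7 - (t + (2 - G))/(G - 2) = 7 - (2 + t - G)/(-2 + G))
r(I, x) = (59 + x)*(x + (-16 - x + 8*I)/(-2 + I))
-r(2*5, -260) = -(-944 - 193*(-260) - 3*(-260)² + 472*(2*5) + (2*5)*(-260)² + 67*(2*5)*(-260))/(-2 + 2*5) = -(-944 + 50180 - 3*67600 + 472*10 + 10*67600 + 67*10*(-260))/(-2 + 10) = -(-944 + 50180 - 202800 + 4720 + 676000 - 174200)/8 = -352956/8 = -1*88239/2 = -88239/2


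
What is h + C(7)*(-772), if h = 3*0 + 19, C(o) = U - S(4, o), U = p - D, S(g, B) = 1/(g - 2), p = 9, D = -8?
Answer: -12719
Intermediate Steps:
S(g, B) = 1/(-2 + g)
U = 17 (U = 9 - 1*(-8) = 9 + 8 = 17)
C(o) = 33/2 (C(o) = 17 - 1/(-2 + 4) = 17 - 1/2 = 17 - 1*½ = 17 - ½ = 33/2)
h = 19 (h = 0 + 19 = 19)
h + C(7)*(-772) = 19 + (33/2)*(-772) = 19 - 12738 = -12719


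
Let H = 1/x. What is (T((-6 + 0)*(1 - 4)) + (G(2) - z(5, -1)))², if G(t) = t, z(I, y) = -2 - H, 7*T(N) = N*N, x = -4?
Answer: 1962801/784 ≈ 2503.6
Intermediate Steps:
T(N) = N²/7 (T(N) = (N*N)/7 = N²/7)
H = -¼ (H = 1/(-4) = -¼ ≈ -0.25000)
z(I, y) = -7/4 (z(I, y) = -2 - 1*(-¼) = -2 + ¼ = -7/4)
(T((-6 + 0)*(1 - 4)) + (G(2) - z(5, -1)))² = (((-6 + 0)*(1 - 4))²/7 + (2 - 1*(-7/4)))² = ((-6*(-3))²/7 + (2 + 7/4))² = ((⅐)*18² + 15/4)² = ((⅐)*324 + 15/4)² = (324/7 + 15/4)² = (1401/28)² = 1962801/784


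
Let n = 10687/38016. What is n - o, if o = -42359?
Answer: 1610330431/38016 ≈ 42359.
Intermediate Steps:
n = 10687/38016 (n = 10687*(1/38016) = 10687/38016 ≈ 0.28112)
n - o = 10687/38016 - 1*(-42359) = 10687/38016 + 42359 = 1610330431/38016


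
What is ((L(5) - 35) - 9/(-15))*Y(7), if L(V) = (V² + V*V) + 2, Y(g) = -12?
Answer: -1056/5 ≈ -211.20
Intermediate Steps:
L(V) = 2 + 2*V² (L(V) = (V² + V²) + 2 = 2*V² + 2 = 2 + 2*V²)
((L(5) - 35) - 9/(-15))*Y(7) = (((2 + 2*5²) - 35) - 9/(-15))*(-12) = (((2 + 2*25) - 35) - 9*(-1/15))*(-12) = (((2 + 50) - 35) + ⅗)*(-12) = ((52 - 35) + ⅗)*(-12) = (17 + ⅗)*(-12) = (88/5)*(-12) = -1056/5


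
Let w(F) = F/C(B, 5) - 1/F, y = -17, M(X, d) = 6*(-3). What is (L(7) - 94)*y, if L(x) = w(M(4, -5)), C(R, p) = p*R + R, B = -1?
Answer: 27829/18 ≈ 1546.1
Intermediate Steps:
M(X, d) = -18
C(R, p) = R + R*p (C(R, p) = R*p + R = R + R*p)
w(F) = -1/F - F/6 (w(F) = F/((-(1 + 5))) - 1/F = F/((-1*6)) - 1/F = F/(-6) - 1/F = F*(-⅙) - 1/F = -F/6 - 1/F = -1/F - F/6)
L(x) = 55/18 (L(x) = -1/(-18) - ⅙*(-18) = -1*(-1/18) + 3 = 1/18 + 3 = 55/18)
(L(7) - 94)*y = (55/18 - 94)*(-17) = -1637/18*(-17) = 27829/18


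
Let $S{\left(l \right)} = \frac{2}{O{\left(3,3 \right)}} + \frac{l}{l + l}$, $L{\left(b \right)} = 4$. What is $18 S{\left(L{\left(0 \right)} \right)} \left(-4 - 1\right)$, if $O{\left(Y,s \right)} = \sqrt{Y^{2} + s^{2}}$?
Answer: $-45 - 30 \sqrt{2} \approx -87.426$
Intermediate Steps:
$S{\left(l \right)} = \frac{1}{2} + \frac{\sqrt{2}}{3}$ ($S{\left(l \right)} = \frac{2}{\sqrt{3^{2} + 3^{2}}} + \frac{l}{l + l} = \frac{2}{\sqrt{9 + 9}} + \frac{l}{2 l} = \frac{2}{\sqrt{18}} + l \frac{1}{2 l} = \frac{2}{3 \sqrt{2}} + \frac{1}{2} = 2 \frac{\sqrt{2}}{6} + \frac{1}{2} = \frac{\sqrt{2}}{3} + \frac{1}{2} = \frac{1}{2} + \frac{\sqrt{2}}{3}$)
$18 S{\left(L{\left(0 \right)} \right)} \left(-4 - 1\right) = 18 \left(\frac{1}{2} + \frac{\sqrt{2}}{3}\right) \left(-4 - 1\right) = \left(9 + 6 \sqrt{2}\right) \left(-4 - 1\right) = \left(9 + 6 \sqrt{2}\right) \left(-5\right) = -45 - 30 \sqrt{2}$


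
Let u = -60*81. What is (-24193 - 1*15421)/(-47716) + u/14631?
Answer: 57948779/116355466 ≈ 0.49803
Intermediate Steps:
u = -4860
(-24193 - 1*15421)/(-47716) + u/14631 = (-24193 - 1*15421)/(-47716) - 4860/14631 = (-24193 - 15421)*(-1/47716) - 4860*1/14631 = -39614*(-1/47716) - 1620/4877 = 19807/23858 - 1620/4877 = 57948779/116355466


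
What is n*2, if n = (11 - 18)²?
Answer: 98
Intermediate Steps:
n = 49 (n = (-7)² = 49)
n*2 = 49*2 = 98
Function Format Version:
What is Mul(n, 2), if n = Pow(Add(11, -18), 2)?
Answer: 98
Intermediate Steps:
n = 49 (n = Pow(-7, 2) = 49)
Mul(n, 2) = Mul(49, 2) = 98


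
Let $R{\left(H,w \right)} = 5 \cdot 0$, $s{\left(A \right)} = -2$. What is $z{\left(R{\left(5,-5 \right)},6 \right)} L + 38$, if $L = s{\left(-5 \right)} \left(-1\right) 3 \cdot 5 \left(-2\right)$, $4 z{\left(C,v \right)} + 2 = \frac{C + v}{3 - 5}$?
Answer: $113$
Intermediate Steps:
$R{\left(H,w \right)} = 0$
$z{\left(C,v \right)} = - \frac{1}{2} - \frac{C}{8} - \frac{v}{8}$ ($z{\left(C,v \right)} = - \frac{1}{2} + \frac{\left(C + v\right) \frac{1}{3 - 5}}{4} = - \frac{1}{2} + \frac{\left(C + v\right) \frac{1}{-2}}{4} = - \frac{1}{2} + \frac{\left(C + v\right) \left(- \frac{1}{2}\right)}{4} = - \frac{1}{2} + \frac{- \frac{C}{2} - \frac{v}{2}}{4} = - \frac{1}{2} - \left(\frac{C}{8} + \frac{v}{8}\right) = - \frac{1}{2} - \frac{C}{8} - \frac{v}{8}$)
$L = -60$ ($L = - 2 \left(-1\right) 3 \cdot 5 \left(-2\right) = - 2 \left(\left(-3\right) 5\right) \left(-2\right) = \left(-2\right) \left(-15\right) \left(-2\right) = 30 \left(-2\right) = -60$)
$z{\left(R{\left(5,-5 \right)},6 \right)} L + 38 = \left(- \frac{1}{2} - 0 - \frac{3}{4}\right) \left(-60\right) + 38 = \left(- \frac{1}{2} + 0 - \frac{3}{4}\right) \left(-60\right) + 38 = \left(- \frac{5}{4}\right) \left(-60\right) + 38 = 75 + 38 = 113$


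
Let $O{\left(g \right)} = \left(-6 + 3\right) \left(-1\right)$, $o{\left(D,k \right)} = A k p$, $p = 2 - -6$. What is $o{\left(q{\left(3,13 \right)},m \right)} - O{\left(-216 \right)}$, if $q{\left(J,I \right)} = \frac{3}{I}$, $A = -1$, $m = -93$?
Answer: $741$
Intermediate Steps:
$p = 8$ ($p = 2 + 6 = 8$)
$o{\left(D,k \right)} = - 8 k$ ($o{\left(D,k \right)} = - k 8 = - 8 k$)
$O{\left(g \right)} = 3$ ($O{\left(g \right)} = \left(-3\right) \left(-1\right) = 3$)
$o{\left(q{\left(3,13 \right)},m \right)} - O{\left(-216 \right)} = \left(-8\right) \left(-93\right) - 3 = 744 - 3 = 741$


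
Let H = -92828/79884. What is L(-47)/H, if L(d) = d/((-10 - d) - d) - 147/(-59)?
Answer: -9105825/5476852 ≈ -1.6626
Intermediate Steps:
H = -23207/19971 (H = -92828*1/79884 = -23207/19971 ≈ -1.1620)
L(d) = 147/59 + d/(-10 - 2*d) (L(d) = d/(-10 - 2*d) - 147*(-1/59) = d/(-10 - 2*d) + 147/59 = 147/59 + d/(-10 - 2*d))
L(-47)/H = (5*(294 + 47*(-47))/(118*(5 - 47)))/(-23207/19971) = ((5/118)*(294 - 2209)/(-42))*(-19971/23207) = ((5/118)*(-1/42)*(-1915))*(-19971/23207) = (9575/4956)*(-19971/23207) = -9105825/5476852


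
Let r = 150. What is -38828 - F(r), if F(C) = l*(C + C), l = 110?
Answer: -71828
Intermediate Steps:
F(C) = 220*C (F(C) = 110*(C + C) = 110*(2*C) = 220*C)
-38828 - F(r) = -38828 - 220*150 = -38828 - 1*33000 = -38828 - 33000 = -71828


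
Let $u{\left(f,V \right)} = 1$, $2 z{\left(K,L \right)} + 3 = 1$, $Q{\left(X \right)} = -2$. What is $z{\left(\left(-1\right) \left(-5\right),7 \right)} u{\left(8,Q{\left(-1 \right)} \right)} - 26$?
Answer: $-27$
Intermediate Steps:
$z{\left(K,L \right)} = -1$ ($z{\left(K,L \right)} = - \frac{3}{2} + \frac{1}{2} \cdot 1 = - \frac{3}{2} + \frac{1}{2} = -1$)
$z{\left(\left(-1\right) \left(-5\right),7 \right)} u{\left(8,Q{\left(-1 \right)} \right)} - 26 = \left(-1\right) 1 - 26 = -1 - 26 = -27$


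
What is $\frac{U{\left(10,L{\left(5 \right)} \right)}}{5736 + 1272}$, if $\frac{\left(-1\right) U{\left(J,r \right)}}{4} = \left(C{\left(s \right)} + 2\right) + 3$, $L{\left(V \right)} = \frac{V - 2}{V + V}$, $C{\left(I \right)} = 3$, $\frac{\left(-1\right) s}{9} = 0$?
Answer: $- \frac{1}{219} \approx -0.0045662$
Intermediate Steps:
$s = 0$ ($s = \left(-9\right) 0 = 0$)
$L{\left(V \right)} = \frac{-2 + V}{2 V}$
$U{\left(J,r \right)} = -32$ ($U{\left(J,r \right)} = - 4 \left(\left(3 + 2\right) + 3\right) = - 4 \left(5 + 3\right) = \left(-4\right) 8 = -32$)
$\frac{U{\left(10,L{\left(5 \right)} \right)}}{5736 + 1272} = \frac{1}{5736 + 1272} \left(-32\right) = \frac{1}{7008} \left(-32\right) = - \frac{1}{219}$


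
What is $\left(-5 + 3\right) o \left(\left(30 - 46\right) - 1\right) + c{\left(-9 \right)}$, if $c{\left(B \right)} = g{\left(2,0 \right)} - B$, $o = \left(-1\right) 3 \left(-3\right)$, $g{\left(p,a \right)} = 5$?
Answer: $320$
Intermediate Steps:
$o = 9$ ($o = \left(-3\right) \left(-3\right) = 9$)
$c{\left(B \right)} = 5 - B$
$\left(-5 + 3\right) o \left(\left(30 - 46\right) - 1\right) + c{\left(-9 \right)} = \left(-5 + 3\right) 9 \left(\left(30 - 46\right) - 1\right) + \left(5 - -9\right) = \left(-2\right) 9 \left(-16 - 1\right) + \left(5 + 9\right) = \left(-18\right) \left(-17\right) + 14 = 306 + 14 = 320$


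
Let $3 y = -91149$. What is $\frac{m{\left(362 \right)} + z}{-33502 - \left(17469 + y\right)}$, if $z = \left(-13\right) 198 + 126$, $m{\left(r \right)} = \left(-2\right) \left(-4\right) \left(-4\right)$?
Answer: $\frac{620}{5147} \approx 0.12046$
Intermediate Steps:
$y = -30383$ ($y = \frac{1}{3} \left(-91149\right) = -30383$)
$m{\left(r \right)} = -32$ ($m{\left(r \right)} = 8 \left(-4\right) = -32$)
$z = -2448$ ($z = -2574 + 126 = -2448$)
$\frac{m{\left(362 \right)} + z}{-33502 - \left(17469 + y\right)} = \frac{-32 - 2448}{-33502 - -12914} = - \frac{2480}{-33502 + \left(-17469 + 30383\right)} = - \frac{2480}{-33502 + 12914} = - \frac{2480}{-20588} = \left(-2480\right) \left(- \frac{1}{20588}\right) = \frac{620}{5147}$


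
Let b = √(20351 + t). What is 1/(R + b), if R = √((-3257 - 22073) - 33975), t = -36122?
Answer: -I/(√15771 + √59305) ≈ -0.0027092*I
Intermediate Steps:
R = I*√59305 (R = √(-25330 - 33975) = √(-59305) = I*√59305 ≈ 243.53*I)
b = I*√15771 (b = √(20351 - 36122) = √(-15771) = I*√15771 ≈ 125.58*I)
1/(R + b) = 1/(I*√59305 + I*√15771) = 1/(I*√15771 + I*√59305)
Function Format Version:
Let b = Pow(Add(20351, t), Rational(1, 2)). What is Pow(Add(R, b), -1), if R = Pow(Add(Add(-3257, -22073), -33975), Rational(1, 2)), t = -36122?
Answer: Mul(-1, I, Pow(Add(Pow(15771, Rational(1, 2)), Pow(59305, Rational(1, 2))), -1)) ≈ Mul(-0.0027092, I)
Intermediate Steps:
R = Mul(I, Pow(59305, Rational(1, 2))) (R = Pow(Add(-25330, -33975), Rational(1, 2)) = Pow(-59305, Rational(1, 2)) = Mul(I, Pow(59305, Rational(1, 2))) ≈ Mul(243.53, I))
b = Mul(I, Pow(15771, Rational(1, 2))) (b = Pow(Add(20351, -36122), Rational(1, 2)) = Pow(-15771, Rational(1, 2)) = Mul(I, Pow(15771, Rational(1, 2))) ≈ Mul(125.58, I))
Pow(Add(R, b), -1) = Pow(Add(Mul(I, Pow(59305, Rational(1, 2))), Mul(I, Pow(15771, Rational(1, 2)))), -1) = Pow(Add(Mul(I, Pow(15771, Rational(1, 2))), Mul(I, Pow(59305, Rational(1, 2)))), -1)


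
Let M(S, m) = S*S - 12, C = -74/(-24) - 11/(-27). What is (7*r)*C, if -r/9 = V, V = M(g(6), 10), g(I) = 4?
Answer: -2639/3 ≈ -879.67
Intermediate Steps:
C = 377/108 (C = -74*(-1/24) - 11*(-1/27) = 37/12 + 11/27 = 377/108 ≈ 3.4907)
M(S, m) = -12 + S² (M(S, m) = S² - 12 = -12 + S²)
V = 4 (V = -12 + 4² = -12 + 16 = 4)
r = -36 (r = -9*4 = -36)
(7*r)*C = (7*(-36))*(377/108) = -252*377/108 = -2639/3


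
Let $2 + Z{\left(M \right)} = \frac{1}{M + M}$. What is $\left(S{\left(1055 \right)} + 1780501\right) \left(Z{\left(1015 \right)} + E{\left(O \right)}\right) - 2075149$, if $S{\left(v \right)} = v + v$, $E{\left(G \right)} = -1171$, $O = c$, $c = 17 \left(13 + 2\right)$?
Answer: $- \frac{4248946256949}{2030} \approx -2.0931 \cdot 10^{9}$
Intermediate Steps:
$c = 255$ ($c = 17 \cdot 15 = 255$)
$O = 255$
$Z{\left(M \right)} = -2 + \frac{1}{2 M}$ ($Z{\left(M \right)} = -2 + \frac{1}{M + M} = -2 + \frac{1}{2 M}$)
$S{\left(v \right)} = 2 v$
$\left(S{\left(1055 \right)} + 1780501\right) \left(Z{\left(1015 \right)} + E{\left(O \right)}\right) - 2075149 = \left(2 \cdot 1055 + 1780501\right) \left(\left(-2 + \frac{1}{2 \cdot 1015}\right) - 1171\right) - 2075149 = \left(2110 + 1780501\right) \left(\left(-2 + \frac{1}{2} \cdot \frac{1}{1015}\right) - 1171\right) - 2075149 = 1782611 \left(\left(-2 + \frac{1}{2030}\right) - 1171\right) - 2075149 = 1782611 \left(- \frac{4059}{2030} - 1171\right) - 2075149 = 1782611 \left(- \frac{2381189}{2030}\right) - 2075149 = - \frac{4244733704479}{2030} - 2075149 = - \frac{4248946256949}{2030}$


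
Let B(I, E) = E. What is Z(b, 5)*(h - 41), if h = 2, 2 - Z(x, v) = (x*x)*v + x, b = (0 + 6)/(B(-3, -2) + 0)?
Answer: 1560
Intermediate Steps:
b = -3 (b = (0 + 6)/(-2 + 0) = 6/(-2) = 6*(-½) = -3)
Z(x, v) = 2 - x - v*x² (Z(x, v) = 2 - ((x*x)*v + x) = 2 - (x²*v + x) = 2 - (v*x² + x) = 2 - (x + v*x²) = 2 + (-x - v*x²) = 2 - x - v*x²)
Z(b, 5)*(h - 41) = (2 - 1*(-3) - 1*5*(-3)²)*(2 - 41) = (2 + 3 - 1*5*9)*(-39) = (2 + 3 - 45)*(-39) = -40*(-39) = 1560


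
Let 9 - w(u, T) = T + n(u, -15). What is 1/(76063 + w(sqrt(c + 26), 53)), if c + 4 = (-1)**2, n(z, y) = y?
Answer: 1/76034 ≈ 1.3152e-5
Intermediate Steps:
c = -3 (c = -4 + (-1)**2 = -4 + 1 = -3)
w(u, T) = 24 - T (w(u, T) = 9 - (T - 15) = 9 - (-15 + T) = 9 + (15 - T) = 24 - T)
1/(76063 + w(sqrt(c + 26), 53)) = 1/(76063 + (24 - 1*53)) = 1/(76063 + (24 - 53)) = 1/(76063 - 29) = 1/76034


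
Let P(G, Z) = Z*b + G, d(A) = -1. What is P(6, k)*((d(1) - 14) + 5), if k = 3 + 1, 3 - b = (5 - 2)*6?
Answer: 540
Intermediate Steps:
b = -15 (b = 3 - (5 - 2)*6 = 3 - 3*6 = 3 - 1*18 = 3 - 18 = -15)
k = 4
P(G, Z) = G - 15*Z (P(G, Z) = Z*(-15) + G = -15*Z + G = G - 15*Z)
P(6, k)*((d(1) - 14) + 5) = (6 - 15*4)*((-1 - 14) + 5) = (6 - 60)*(-15 + 5) = -54*(-10) = 540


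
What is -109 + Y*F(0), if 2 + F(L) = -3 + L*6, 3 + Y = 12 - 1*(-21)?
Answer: -259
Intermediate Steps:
Y = 30 (Y = -3 + (12 - 1*(-21)) = -3 + (12 + 21) = -3 + 33 = 30)
F(L) = -5 + 6*L (F(L) = -2 + (-3 + L*6) = -2 + (-3 + 6*L) = -5 + 6*L)
-109 + Y*F(0) = -109 + 30*(-5 + 6*0) = -109 + 30*(-5 + 0) = -109 + 30*(-5) = -109 - 150 = -259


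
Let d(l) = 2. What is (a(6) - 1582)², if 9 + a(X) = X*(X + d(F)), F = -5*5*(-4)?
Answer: 2380849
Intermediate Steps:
F = 100 (F = -25*(-4) = 100)
a(X) = -9 + X*(2 + X) (a(X) = -9 + X*(X + 2) = -9 + X*(2 + X))
(a(6) - 1582)² = ((-9 + 6² + 2*6) - 1582)² = ((-9 + 36 + 12) - 1582)² = (39 - 1582)² = (-1543)² = 2380849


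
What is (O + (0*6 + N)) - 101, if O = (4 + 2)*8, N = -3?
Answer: -56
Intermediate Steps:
O = 48 (O = 6*8 = 48)
(O + (0*6 + N)) - 101 = (48 + (0*6 - 3)) - 101 = (48 + (0 - 3)) - 101 = (48 - 3) - 101 = 45 - 101 = -56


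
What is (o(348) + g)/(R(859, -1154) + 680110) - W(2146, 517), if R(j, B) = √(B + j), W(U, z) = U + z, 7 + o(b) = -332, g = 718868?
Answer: (-2663*√295 + 1810414401*I)/(√295 - 680110*I) ≈ -2661.9 - 2.6681e-5*I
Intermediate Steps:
o(b) = -339 (o(b) = -7 - 332 = -339)
(o(348) + g)/(R(859, -1154) + 680110) - W(2146, 517) = (-339 + 718868)/(√(-1154 + 859) + 680110) - (2146 + 517) = 718529/(√(-295) + 680110) - 1*2663 = 718529/(I*√295 + 680110) - 2663 = 718529/(680110 + I*√295) - 2663 = -2663 + 718529/(680110 + I*√295)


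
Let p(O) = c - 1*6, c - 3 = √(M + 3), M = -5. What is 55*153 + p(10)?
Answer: 8412 + I*√2 ≈ 8412.0 + 1.4142*I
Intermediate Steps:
c = 3 + I*√2 (c = 3 + √(-5 + 3) = 3 + √(-2) = 3 + I*√2 ≈ 3.0 + 1.4142*I)
p(O) = -3 + I*√2 (p(O) = (3 + I*√2) - 1*6 = (3 + I*√2) - 6 = -3 + I*√2)
55*153 + p(10) = 55*153 + (-3 + I*√2) = 8415 + (-3 + I*√2) = 8412 + I*√2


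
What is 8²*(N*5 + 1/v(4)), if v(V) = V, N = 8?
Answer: 2576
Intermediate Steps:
8²*(N*5 + 1/v(4)) = 8²*(8*5 + 1/4) = 64*(40 + ¼) = 64*(161/4) = 2576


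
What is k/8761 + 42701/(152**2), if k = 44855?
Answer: 1410433381/202414144 ≈ 6.9681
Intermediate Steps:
k/8761 + 42701/(152**2) = 44855/8761 + 42701/(152**2) = 44855*(1/8761) + 42701/23104 = 44855/8761 + 42701*(1/23104) = 44855/8761 + 42701/23104 = 1410433381/202414144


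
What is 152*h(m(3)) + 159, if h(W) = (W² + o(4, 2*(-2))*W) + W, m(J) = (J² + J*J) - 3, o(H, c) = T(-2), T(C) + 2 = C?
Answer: 27519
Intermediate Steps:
T(C) = -2 + C
o(H, c) = -4 (o(H, c) = -2 - 2 = -4)
m(J) = -3 + 2*J² (m(J) = (J² + J²) - 3 = 2*J² - 3 = -3 + 2*J²)
h(W) = W² - 3*W (h(W) = (W² - 4*W) + W = W² - 3*W)
152*h(m(3)) + 159 = 152*((-3 + 2*3²)*(-3 + (-3 + 2*3²))) + 159 = 152*((-3 + 2*9)*(-3 + (-3 + 2*9))) + 159 = 152*((-3 + 18)*(-3 + (-3 + 18))) + 159 = 152*(15*(-3 + 15)) + 159 = 152*(15*12) + 159 = 152*180 + 159 = 27360 + 159 = 27519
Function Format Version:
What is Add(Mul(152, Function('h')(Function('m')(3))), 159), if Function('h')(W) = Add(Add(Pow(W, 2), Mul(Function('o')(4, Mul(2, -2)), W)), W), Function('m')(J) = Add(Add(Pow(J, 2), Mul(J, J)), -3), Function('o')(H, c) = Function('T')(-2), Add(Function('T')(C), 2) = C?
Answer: 27519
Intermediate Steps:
Function('T')(C) = Add(-2, C)
Function('o')(H, c) = -4 (Function('o')(H, c) = Add(-2, -2) = -4)
Function('m')(J) = Add(-3, Mul(2, Pow(J, 2))) (Function('m')(J) = Add(Add(Pow(J, 2), Pow(J, 2)), -3) = Add(Mul(2, Pow(J, 2)), -3) = Add(-3, Mul(2, Pow(J, 2))))
Function('h')(W) = Add(Pow(W, 2), Mul(-3, W)) (Function('h')(W) = Add(Add(Pow(W, 2), Mul(-4, W)), W) = Add(Pow(W, 2), Mul(-3, W)))
Add(Mul(152, Function('h')(Function('m')(3))), 159) = Add(Mul(152, Mul(Add(-3, Mul(2, Pow(3, 2))), Add(-3, Add(-3, Mul(2, Pow(3, 2)))))), 159) = Add(Mul(152, Mul(Add(-3, Mul(2, 9)), Add(-3, Add(-3, Mul(2, 9))))), 159) = Add(Mul(152, Mul(Add(-3, 18), Add(-3, Add(-3, 18)))), 159) = Add(Mul(152, Mul(15, Add(-3, 15))), 159) = Add(Mul(152, Mul(15, 12)), 159) = Add(Mul(152, 180), 159) = Add(27360, 159) = 27519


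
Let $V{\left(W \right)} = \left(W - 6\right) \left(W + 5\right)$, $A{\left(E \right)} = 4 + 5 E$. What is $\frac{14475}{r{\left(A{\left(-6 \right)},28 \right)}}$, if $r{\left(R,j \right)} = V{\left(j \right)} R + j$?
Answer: $- \frac{14475}{18848} \approx -0.76799$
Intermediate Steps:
$V{\left(W \right)} = \left(-6 + W\right) \left(5 + W\right)$
$r{\left(R,j \right)} = j + R \left(-30 + j^{2} - j\right)$ ($r{\left(R,j \right)} = \left(-30 + j^{2} - j\right) R + j = R \left(-30 + j^{2} - j\right) + j = j + R \left(-30 + j^{2} - j\right)$)
$\frac{14475}{r{\left(A{\left(-6 \right)},28 \right)}} = \frac{14475}{28 - \left(4 + 5 \left(-6\right)\right) \left(30 + 28 - 28^{2}\right)} = \frac{14475}{28 - \left(4 - 30\right) \left(30 + 28 - 784\right)} = \frac{14475}{28 - - 26 \left(30 + 28 - 784\right)} = \frac{14475}{28 - \left(-26\right) \left(-726\right)} = \frac{14475}{28 - 18876} = \frac{14475}{-18848} = 14475 \left(- \frac{1}{18848}\right) = - \frac{14475}{18848}$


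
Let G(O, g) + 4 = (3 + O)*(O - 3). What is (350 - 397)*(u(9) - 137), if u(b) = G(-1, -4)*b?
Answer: 11515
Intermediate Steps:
G(O, g) = -4 + (-3 + O)*(3 + O) (G(O, g) = -4 + (3 + O)*(O - 3) = -4 + (3 + O)*(-3 + O) = -4 + (-3 + O)*(3 + O))
u(b) = -12*b (u(b) = (-13 + (-1)**2)*b = (-13 + 1)*b = -12*b)
(350 - 397)*(u(9) - 137) = (350 - 397)*(-12*9 - 137) = -47*(-108 - 137) = -47*(-245) = 11515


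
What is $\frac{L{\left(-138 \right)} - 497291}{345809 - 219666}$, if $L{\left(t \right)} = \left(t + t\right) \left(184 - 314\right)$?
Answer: $- \frac{461411}{126143} \approx -3.6578$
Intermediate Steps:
$L{\left(t \right)} = - 260 t$ ($L{\left(t \right)} = 2 t \left(-130\right) = - 260 t$)
$\frac{L{\left(-138 \right)} - 497291}{345809 - 219666} = \frac{\left(-260\right) \left(-138\right) - 497291}{345809 - 219666} = \frac{35880 - 497291}{126143} = \left(-461411\right) \frac{1}{126143} = - \frac{461411}{126143}$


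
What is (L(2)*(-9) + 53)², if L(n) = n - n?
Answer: 2809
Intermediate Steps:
L(n) = 0
(L(2)*(-9) + 53)² = (0*(-9) + 53)² = (0 + 53)² = 53² = 2809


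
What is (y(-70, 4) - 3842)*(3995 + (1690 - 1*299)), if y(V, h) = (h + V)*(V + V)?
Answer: 29073628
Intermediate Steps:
y(V, h) = 2*V*(V + h) (y(V, h) = (V + h)*(2*V) = 2*V*(V + h))
(y(-70, 4) - 3842)*(3995 + (1690 - 1*299)) = (2*(-70)*(-70 + 4) - 3842)*(3995 + (1690 - 1*299)) = (2*(-70)*(-66) - 3842)*(3995 + (1690 - 299)) = (9240 - 3842)*(3995 + 1391) = 5398*5386 = 29073628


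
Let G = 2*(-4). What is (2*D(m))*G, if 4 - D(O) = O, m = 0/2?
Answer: -64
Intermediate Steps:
m = 0 (m = 0*(½) = 0)
D(O) = 4 - O
G = -8
(2*D(m))*G = (2*(4 - 1*0))*(-8) = (2*(4 + 0))*(-8) = (2*4)*(-8) = 8*(-8) = -64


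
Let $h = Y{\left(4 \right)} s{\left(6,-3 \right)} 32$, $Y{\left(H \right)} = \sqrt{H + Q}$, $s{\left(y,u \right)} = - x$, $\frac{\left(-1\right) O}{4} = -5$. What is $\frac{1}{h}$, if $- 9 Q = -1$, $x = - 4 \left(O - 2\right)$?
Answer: $\frac{\sqrt{37}}{28416} \approx 0.00021406$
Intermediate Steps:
$O = 20$ ($O = \left(-4\right) \left(-5\right) = 20$)
$x = -72$ ($x = - 4 \left(20 - 2\right) = \left(-4\right) 18 = -72$)
$Q = \frac{1}{9}$ ($Q = \left(- \frac{1}{9}\right) \left(-1\right) = \frac{1}{9} \approx 0.11111$)
$s{\left(y,u \right)} = 72$ ($s{\left(y,u \right)} = \left(-1\right) \left(-72\right) = 72$)
$Y{\left(H \right)} = \sqrt{\frac{1}{9} + H}$ ($Y{\left(H \right)} = \sqrt{H + \frac{1}{9}} = \sqrt{\frac{1}{9} + H}$)
$h = 768 \sqrt{37}$ ($h = \frac{\sqrt{1 + 9 \cdot 4}}{3} \cdot 72 \cdot 32 = \frac{\sqrt{1 + 36}}{3} \cdot 72 \cdot 32 = \frac{\sqrt{37}}{3} \cdot 72 \cdot 32 = 24 \sqrt{37} \cdot 32 = 768 \sqrt{37} \approx 4671.6$)
$\frac{1}{h} = \frac{1}{768 \sqrt{37}} = \frac{\sqrt{37}}{28416}$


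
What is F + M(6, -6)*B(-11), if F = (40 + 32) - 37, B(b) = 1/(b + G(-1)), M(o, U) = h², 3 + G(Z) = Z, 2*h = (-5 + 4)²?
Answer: 2099/60 ≈ 34.983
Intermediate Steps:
h = ½ (h = (-5 + 4)²/2 = (½)*(-1)² = (½)*1 = ½ ≈ 0.50000)
G(Z) = -3 + Z
M(o, U) = ¼ (M(o, U) = (½)² = ¼)
B(b) = 1/(-4 + b) (B(b) = 1/(b + (-3 - 1)) = 1/(b - 4) = 1/(-4 + b))
F = 35 (F = 72 - 37 = 35)
F + M(6, -6)*B(-11) = 35 + 1/(4*(-4 - 11)) = 35 + (¼)/(-15) = 35 + (¼)*(-1/15) = 35 - 1/60 = 2099/60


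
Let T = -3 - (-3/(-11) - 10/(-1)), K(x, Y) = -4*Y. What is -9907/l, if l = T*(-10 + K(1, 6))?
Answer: -108977/4964 ≈ -21.953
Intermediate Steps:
T = -146/11 (T = -3 - (-3*(-1/11) - 10*(-1)) = -3 - (3/11 + 10) = -3 - 1*113/11 = -3 - 113/11 = -146/11 ≈ -13.273)
l = 4964/11 (l = -146*(-10 - 4*6)/11 = -146*(-10 - 24)/11 = -146/11*(-34) = 4964/11 ≈ 451.27)
-9907/l = -9907/4964/11 = -9907*11/4964 = -108977/4964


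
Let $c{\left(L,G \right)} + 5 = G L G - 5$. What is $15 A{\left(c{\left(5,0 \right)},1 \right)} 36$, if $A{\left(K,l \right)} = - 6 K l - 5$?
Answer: $29700$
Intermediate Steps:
$c{\left(L,G \right)} = -10 + L G^{2}$ ($c{\left(L,G \right)} = -5 + \left(G L G - 5\right) = -5 + \left(L G^{2} - 5\right) = -5 + \left(-5 + L G^{2}\right) = -10 + L G^{2}$)
$A{\left(K,l \right)} = -5 - 6 K l$ ($A{\left(K,l \right)} = - 6 K l - 5 = -5 - 6 K l$)
$15 A{\left(c{\left(5,0 \right)},1 \right)} 36 = 15 \left(-5 - 6 \left(-10 + 5 \cdot 0^{2}\right) 1\right) 36 = 15 \left(-5 - 6 \left(-10 + 5 \cdot 0\right) 1\right) 36 = 15 \left(-5 - 6 \left(-10 + 0\right) 1\right) 36 = 15 \left(-5 - \left(-60\right) 1\right) 36 = 15 \left(-5 + 60\right) 36 = 15 \cdot 55 \cdot 36 = 825 \cdot 36 = 29700$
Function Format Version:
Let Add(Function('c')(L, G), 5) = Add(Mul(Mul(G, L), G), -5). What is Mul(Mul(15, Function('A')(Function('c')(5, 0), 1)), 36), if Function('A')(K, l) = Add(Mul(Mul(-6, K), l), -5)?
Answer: 29700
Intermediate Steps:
Function('c')(L, G) = Add(-10, Mul(L, Pow(G, 2))) (Function('c')(L, G) = Add(-5, Add(Mul(Mul(G, L), G), -5)) = Add(-5, Add(Mul(L, Pow(G, 2)), -5)) = Add(-5, Add(-5, Mul(L, Pow(G, 2)))) = Add(-10, Mul(L, Pow(G, 2))))
Function('A')(K, l) = Add(-5, Mul(-6, K, l)) (Function('A')(K, l) = Add(Mul(-6, K, l), -5) = Add(-5, Mul(-6, K, l)))
Mul(Mul(15, Function('A')(Function('c')(5, 0), 1)), 36) = Mul(Mul(15, Add(-5, Mul(-6, Add(-10, Mul(5, Pow(0, 2))), 1))), 36) = Mul(Mul(15, Add(-5, Mul(-6, Add(-10, Mul(5, 0)), 1))), 36) = Mul(Mul(15, Add(-5, Mul(-6, Add(-10, 0), 1))), 36) = Mul(Mul(15, Add(-5, Mul(-6, -10, 1))), 36) = Mul(Mul(15, Add(-5, 60)), 36) = Mul(Mul(15, 55), 36) = Mul(825, 36) = 29700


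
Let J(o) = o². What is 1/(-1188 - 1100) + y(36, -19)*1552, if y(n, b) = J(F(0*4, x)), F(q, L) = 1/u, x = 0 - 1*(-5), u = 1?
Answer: 3550975/2288 ≈ 1552.0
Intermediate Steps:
x = 5 (x = 0 + 5 = 5)
F(q, L) = 1 (F(q, L) = 1/1 = 1)
y(n, b) = 1 (y(n, b) = 1² = 1)
1/(-1188 - 1100) + y(36, -19)*1552 = 1/(-1188 - 1100) + 1*1552 = 1/(-2288) + 1552 = -1/2288 + 1552 = 3550975/2288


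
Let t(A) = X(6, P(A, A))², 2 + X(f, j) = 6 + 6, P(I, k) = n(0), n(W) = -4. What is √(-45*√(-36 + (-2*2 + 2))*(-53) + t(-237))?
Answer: √(100 + 2385*I*√38) ≈ 86.03 + 85.447*I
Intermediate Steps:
P(I, k) = -4
X(f, j) = 10 (X(f, j) = -2 + (6 + 6) = -2 + 12 = 10)
t(A) = 100 (t(A) = 10² = 100)
√(-45*√(-36 + (-2*2 + 2))*(-53) + t(-237)) = √(-45*√(-36 + (-2*2 + 2))*(-53) + 100) = √(-45*√(-36 + (-4 + 2))*(-53) + 100) = √(-45*√(-36 - 2)*(-53) + 100) = √(-45*I*√38*(-53) + 100) = √(2385*I*√38 + 100) = √(100 + 2385*I*√38)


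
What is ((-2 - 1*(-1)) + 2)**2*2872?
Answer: 2872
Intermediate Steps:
((-2 - 1*(-1)) + 2)**2*2872 = ((-2 + 1) + 2)**2*2872 = (-1 + 2)**2*2872 = 1**2*2872 = 1*2872 = 2872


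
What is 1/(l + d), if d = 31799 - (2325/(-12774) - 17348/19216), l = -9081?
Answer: 10227716/232364347111 ≈ 4.4016e-5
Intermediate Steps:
d = 325242236107/10227716 (d = 31799 - (2325*(-1/12774) - 17348*1/19216) = 31799 - (-775/4258 - 4337/4804) = 31799 - 1*(-11095023/10227716) = 31799 + 11095023/10227716 = 325242236107/10227716 ≈ 31800.)
1/(l + d) = 1/(-9081 + 325242236107/10227716) = 1/(232364347111/10227716) = 10227716/232364347111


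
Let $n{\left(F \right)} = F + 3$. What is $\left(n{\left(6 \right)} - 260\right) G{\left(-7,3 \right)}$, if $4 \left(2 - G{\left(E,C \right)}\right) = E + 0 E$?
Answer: $- \frac{3765}{4} \approx -941.25$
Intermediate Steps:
$n{\left(F \right)} = 3 + F$
$G{\left(E,C \right)} = 2 - \frac{E}{4}$ ($G{\left(E,C \right)} = 2 - \frac{E + 0 E}{4} = 2 - \frac{E + 0}{4} = 2 - \frac{E}{4}$)
$\left(n{\left(6 \right)} - 260\right) G{\left(-7,3 \right)} = \left(\left(3 + 6\right) - 260\right) \left(2 - - \frac{7}{4}\right) = \left(9 - 260\right) \left(2 + \frac{7}{4}\right) = \left(-251\right) \frac{15}{4} = - \frac{3765}{4}$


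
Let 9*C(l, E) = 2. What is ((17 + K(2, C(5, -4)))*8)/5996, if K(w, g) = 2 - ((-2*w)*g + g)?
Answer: 118/4497 ≈ 0.026240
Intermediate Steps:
C(l, E) = 2/9 (C(l, E) = (⅑)*2 = 2/9)
K(w, g) = 2 - g + 2*g*w (K(w, g) = 2 - (-2*g*w + g) = 2 - (g - 2*g*w) = 2 + (-g + 2*g*w) = 2 - g + 2*g*w)
((17 + K(2, C(5, -4)))*8)/5996 = ((17 + (2 - 1*2/9 + 2*(2/9)*2))*8)/5996 = ((17 + (2 - 2/9 + 8/9))*8)*(1/5996) = ((17 + 8/3)*8)*(1/5996) = ((59/3)*8)*(1/5996) = (472/3)*(1/5996) = 118/4497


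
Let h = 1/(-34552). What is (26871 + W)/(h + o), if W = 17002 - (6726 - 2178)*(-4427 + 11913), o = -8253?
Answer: 1174852825160/285157657 ≈ 4120.0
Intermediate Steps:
W = -34029326 (W = 17002 - 4548*7486 = 17002 - 1*34046328 = 17002 - 34046328 = -34029326)
h = -1/34552 ≈ -2.8942e-5
(26871 + W)/(h + o) = (26871 - 34029326)/(-1/34552 - 8253) = -34002455/(-285157657/34552) = -34002455*(-34552/285157657) = 1174852825160/285157657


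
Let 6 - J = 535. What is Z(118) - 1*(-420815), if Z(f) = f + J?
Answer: 420404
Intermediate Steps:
J = -529 (J = 6 - 1*535 = 6 - 535 = -529)
Z(f) = -529 + f (Z(f) = f - 529 = -529 + f)
Z(118) - 1*(-420815) = (-529 + 118) - 1*(-420815) = -411 + 420815 = 420404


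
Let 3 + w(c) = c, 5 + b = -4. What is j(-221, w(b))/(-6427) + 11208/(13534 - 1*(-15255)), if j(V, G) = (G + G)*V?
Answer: -80663040/185026903 ≈ -0.43595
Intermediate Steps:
b = -9 (b = -5 - 4 = -9)
w(c) = -3 + c
j(V, G) = 2*G*V (j(V, G) = (2*G)*V = 2*G*V)
j(-221, w(b))/(-6427) + 11208/(13534 - 1*(-15255)) = (2*(-3 - 9)*(-221))/(-6427) + 11208/(13534 - 1*(-15255)) = (2*(-12)*(-221))*(-1/6427) + 11208/(13534 + 15255) = 5304*(-1/6427) + 11208/28789 = -5304/6427 + 11208*(1/28789) = -5304/6427 + 11208/28789 = -80663040/185026903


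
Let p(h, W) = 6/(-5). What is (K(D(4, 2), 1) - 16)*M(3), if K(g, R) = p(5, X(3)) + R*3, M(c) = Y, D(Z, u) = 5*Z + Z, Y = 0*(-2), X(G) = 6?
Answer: 0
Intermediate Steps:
p(h, W) = -6/5 (p(h, W) = 6*(-1/5) = -6/5)
Y = 0
D(Z, u) = 6*Z
M(c) = 0
K(g, R) = -6/5 + 3*R (K(g, R) = -6/5 + R*3 = -6/5 + 3*R)
(K(D(4, 2), 1) - 16)*M(3) = ((-6/5 + 3*1) - 16)*0 = ((-6/5 + 3) - 16)*0 = (9/5 - 16)*0 = -71/5*0 = 0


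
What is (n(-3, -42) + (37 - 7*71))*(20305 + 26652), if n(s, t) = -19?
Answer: -22492403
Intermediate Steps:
(n(-3, -42) + (37 - 7*71))*(20305 + 26652) = (-19 + (37 - 7*71))*(20305 + 26652) = (-19 + (37 - 497))*46957 = (-19 - 460)*46957 = -479*46957 = -22492403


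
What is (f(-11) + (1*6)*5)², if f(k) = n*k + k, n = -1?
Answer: 900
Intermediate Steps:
f(k) = 0 (f(k) = -k + k = 0)
(f(-11) + (1*6)*5)² = (0 + (1*6)*5)² = (0 + 6*5)² = (0 + 30)² = 30² = 900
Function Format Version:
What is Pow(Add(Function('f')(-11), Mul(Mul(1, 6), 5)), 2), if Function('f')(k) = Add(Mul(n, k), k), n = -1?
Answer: 900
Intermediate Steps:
Function('f')(k) = 0 (Function('f')(k) = Add(Mul(-1, k), k) = 0)
Pow(Add(Function('f')(-11), Mul(Mul(1, 6), 5)), 2) = Pow(Add(0, Mul(Mul(1, 6), 5)), 2) = Pow(Add(0, Mul(6, 5)), 2) = Pow(Add(0, 30), 2) = Pow(30, 2) = 900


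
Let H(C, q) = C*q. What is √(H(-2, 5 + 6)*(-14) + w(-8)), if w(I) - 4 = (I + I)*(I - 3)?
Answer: 2*√122 ≈ 22.091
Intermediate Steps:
w(I) = 4 + 2*I*(-3 + I) (w(I) = 4 + (I + I)*(I - 3) = 4 + (2*I)*(-3 + I) = 4 + 2*I*(-3 + I))
√(H(-2, 5 + 6)*(-14) + w(-8)) = √(-2*(5 + 6)*(-14) + (4 - 6*(-8) + 2*(-8)²)) = √(-2*11*(-14) + (4 + 48 + 2*64)) = √(-22*(-14) + (4 + 48 + 128)) = √(308 + 180) = √488 = 2*√122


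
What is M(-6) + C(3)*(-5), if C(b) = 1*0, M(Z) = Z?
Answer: -6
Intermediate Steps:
C(b) = 0
M(-6) + C(3)*(-5) = -6 + 0*(-5) = -6 + 0 = -6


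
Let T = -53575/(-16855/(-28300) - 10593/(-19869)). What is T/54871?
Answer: -54278975500/62748092419 ≈ -0.86503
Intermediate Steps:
T = -2008322093500/42311593 (T = -53575/(-16855*(-1/28300) - 10593*(-1/19869)) = -53575/(3371/5660 + 3531/6623) = -53575/42311593/37486180 = -53575*37486180/42311593 = -2008322093500/42311593 ≈ -47465.)
T/54871 = -2008322093500/42311593/54871 = -2008322093500/42311593*1/54871 = -54278975500/62748092419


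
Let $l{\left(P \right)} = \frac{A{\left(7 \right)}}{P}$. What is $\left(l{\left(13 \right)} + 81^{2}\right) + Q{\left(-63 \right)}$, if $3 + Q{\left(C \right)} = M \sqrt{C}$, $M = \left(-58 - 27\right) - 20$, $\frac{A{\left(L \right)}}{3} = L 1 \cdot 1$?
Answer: $\frac{85275}{13} - 315 i \sqrt{7} \approx 6559.6 - 833.41 i$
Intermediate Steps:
$A{\left(L \right)} = 3 L$ ($A{\left(L \right)} = 3 L 1 \cdot 1 = 3 L 1 = 3 L$)
$l{\left(P \right)} = \frac{21}{P}$ ($l{\left(P \right)} = \frac{3 \cdot 7}{P} = \frac{21}{P}$)
$M = -105$ ($M = -85 - 20 = -105$)
$Q{\left(C \right)} = -3 - 105 \sqrt{C}$
$\left(l{\left(13 \right)} + 81^{2}\right) + Q{\left(-63 \right)} = \left(\frac{21}{13} + 81^{2}\right) - \left(3 + 105 \sqrt{-63}\right) = \left(21 \cdot \frac{1}{13} + 6561\right) - \left(3 + 105 \cdot 3 i \sqrt{7}\right) = \left(\frac{21}{13} + 6561\right) - \left(3 + 315 i \sqrt{7}\right) = \frac{85314}{13} - \left(3 + 315 i \sqrt{7}\right) = \frac{85275}{13} - 315 i \sqrt{7}$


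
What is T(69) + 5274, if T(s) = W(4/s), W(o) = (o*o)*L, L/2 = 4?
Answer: 25109642/4761 ≈ 5274.0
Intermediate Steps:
L = 8 (L = 2*4 = 8)
W(o) = 8*o² (W(o) = (o*o)*8 = o²*8 = 8*o²)
T(s) = 128/s² (T(s) = 8*(4/s)² = 8*(16/s²) = 128/s²)
T(69) + 5274 = 128/69² + 5274 = 128*(1/4761) + 5274 = 128/4761 + 5274 = 25109642/4761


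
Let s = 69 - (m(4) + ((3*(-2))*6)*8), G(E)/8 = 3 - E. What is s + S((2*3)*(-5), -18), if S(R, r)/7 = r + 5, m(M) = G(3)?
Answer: 266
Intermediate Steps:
G(E) = 24 - 8*E (G(E) = 8*(3 - E) = 24 - 8*E)
m(M) = 0 (m(M) = 24 - 8*3 = 24 - 24 = 0)
S(R, r) = 35 + 7*r (S(R, r) = 7*(r + 5) = 7*(5 + r) = 35 + 7*r)
s = 357 (s = 69 - (0 + ((3*(-2))*6)*8) = 69 - (0 - 6*6*8) = 69 - (0 - 36*8) = 69 - (0 - 288) = 69 - 1*(-288) = 69 + 288 = 357)
s + S((2*3)*(-5), -18) = 357 + (35 + 7*(-18)) = 357 + (35 - 126) = 357 - 91 = 266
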